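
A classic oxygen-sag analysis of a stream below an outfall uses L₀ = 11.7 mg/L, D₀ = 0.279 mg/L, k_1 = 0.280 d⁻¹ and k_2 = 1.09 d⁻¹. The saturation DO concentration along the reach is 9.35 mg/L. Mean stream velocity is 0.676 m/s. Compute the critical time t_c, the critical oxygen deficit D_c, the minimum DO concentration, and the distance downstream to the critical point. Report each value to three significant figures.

t_c ≈ 1.59 d; D_c ≈ 1.93 mg/L; min DO ≈ 7.42 mg/L; x_c ≈ 92.8 km

With k_2/k_1 = 3.893 and 1 − D₀(k_2−k_1)/(k_1 L₀) = 0.9310,
t_c = ln(3.893 × 0.9310) / (1.09 − 0.280) = ln(3.624) / 0.8100 = 1.288/0.8100 = 1.590 d.
D_c = (k_1/k_2) L₀ e^(−k_1 t_c) = (0.280/1.09) × 11.7 × e^(−0.280×1.590) = 0.2569 × 11.7 × 0.6407 = 1.926 mg/L.
Minimum DO = C_s − D_c = 9.35 − 1.926 = 7.424 mg/L.
x_c = v t_c = 0.676 m/s × 1.590 d × 86400 s/d = 92850 m ≈ 92.8 km.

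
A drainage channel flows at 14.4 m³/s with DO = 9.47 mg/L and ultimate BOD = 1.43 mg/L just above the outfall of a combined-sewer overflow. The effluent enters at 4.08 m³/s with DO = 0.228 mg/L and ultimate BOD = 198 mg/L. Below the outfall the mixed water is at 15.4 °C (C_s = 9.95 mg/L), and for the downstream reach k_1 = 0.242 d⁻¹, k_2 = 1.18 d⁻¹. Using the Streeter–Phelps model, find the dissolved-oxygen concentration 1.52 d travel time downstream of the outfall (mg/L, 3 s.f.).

DO ≈ 3.45 mg/L

Mixed DO = (14.4×9.47 + 4.08×0.228)/(14.4+4.08) = 137.3/18.48 = 7.430 mg/L.
Mixed L₀ = (14.4×1.43 + 4.08×198)/(18.48) = 828.4/18.48 = 44.83 mg/L.
Initial deficit D₀ = C_s − DO₀ = 9.95 − 7.430 = 2.520 mg/L.
D(1.52) = [0.242×44.83/(1.18−0.242)](e^(−0.242×1.52) − e^(−1.18×1.52)) + 2.520 e^(−1.18×1.52)
= 11.57 × (0.6922 − 0.1664) + 2.520 × 0.1664 = 6.501 mg/L.
DO = 9.95 − 6.501 = 3.449 mg/L.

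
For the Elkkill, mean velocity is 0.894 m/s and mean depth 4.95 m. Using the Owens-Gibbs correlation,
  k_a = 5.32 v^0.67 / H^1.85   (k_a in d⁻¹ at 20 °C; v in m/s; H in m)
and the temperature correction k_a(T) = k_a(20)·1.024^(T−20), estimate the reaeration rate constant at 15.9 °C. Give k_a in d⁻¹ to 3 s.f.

k_a ≈ 0.232 d⁻¹

k_a(20) = 5.32 × 0.894^0.67 / 4.95^1.85 = 5.32 × 0.9277 / 19.28 = 0.2560 d⁻¹.
k_a(15.9) = 0.2560 × 1.024^(15.9−20) = 0.2560 × 0.9073 = 0.2323 d⁻¹.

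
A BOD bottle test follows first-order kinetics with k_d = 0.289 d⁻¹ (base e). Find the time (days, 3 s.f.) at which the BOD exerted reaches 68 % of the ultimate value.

y/L₀ = 1 − e^(−k_d t) = 0.68 ⇒ e^(−k_d t) = 0.320
t = −ln(0.320) / 0.289 = 1.139 / 0.289 = 3.943 d.

t ≈ 3.94 d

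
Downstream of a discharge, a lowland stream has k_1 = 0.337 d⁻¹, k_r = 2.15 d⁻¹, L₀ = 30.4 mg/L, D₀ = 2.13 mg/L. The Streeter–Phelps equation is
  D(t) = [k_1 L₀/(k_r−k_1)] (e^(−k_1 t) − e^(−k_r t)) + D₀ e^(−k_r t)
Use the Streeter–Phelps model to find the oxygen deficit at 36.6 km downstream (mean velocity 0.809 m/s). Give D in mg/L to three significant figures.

Travel time t = x/v = 36.6 km / (0.809 m/s) = 36600 m / 0.809 m/s = 45240 s = 0.5236 d.
k_1 L₀/(k_r−k_1) = 0.337×30.4/(2.15−0.337) = 10.24/1.813 = 5.651 mg/L.
e^(−k_1 t) = e^(−0.337×0.5236) = 0.8382; e^(−k_r t) = e^(−2.15×0.5236) = 0.3244.
D = 5.651 × (0.8382 − 0.3244) + 2.13 × 0.3244 = 2.904 + 0.6910 = 3.595 mg/L.

D ≈ 3.59 mg/L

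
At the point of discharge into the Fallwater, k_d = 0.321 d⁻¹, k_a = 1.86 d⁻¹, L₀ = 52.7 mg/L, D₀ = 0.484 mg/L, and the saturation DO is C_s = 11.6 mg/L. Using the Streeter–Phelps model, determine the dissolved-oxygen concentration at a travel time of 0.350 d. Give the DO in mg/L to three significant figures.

DO ≈ 7.26 mg/L

k_d L₀/(k_a−k_d) = 0.321×52.7/(1.86−0.321) = 16.92/1.539 = 10.99 mg/L.
e^(−k_d t) = e^(−0.321×0.3500) = 0.8937; e^(−k_a t) = e^(−1.86×0.3500) = 0.5215.
D = 10.99 × (0.8937 − 0.5215) + 0.484 × 0.5215 = 4.091 + 0.2524 = 4.344 mg/L.
DO = C_s − D = 11.6 − 4.344 = 7.256 mg/L.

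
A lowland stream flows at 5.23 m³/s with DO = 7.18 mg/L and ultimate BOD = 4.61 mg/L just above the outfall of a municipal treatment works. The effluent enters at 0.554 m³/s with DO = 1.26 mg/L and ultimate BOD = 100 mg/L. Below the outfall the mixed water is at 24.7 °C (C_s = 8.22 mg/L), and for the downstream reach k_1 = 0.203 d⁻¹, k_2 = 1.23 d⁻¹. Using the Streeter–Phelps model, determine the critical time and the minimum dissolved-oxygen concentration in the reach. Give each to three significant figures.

Mixed DO = (5.23×7.18 + 0.554×1.26)/(5.23+0.554) = 38.25/5.784 = 6.613 mg/L.
Mixed L₀ = (5.23×4.61 + 0.554×100)/(5.784) = 79.51/5.784 = 13.75 mg/L.
Initial deficit D₀ = C_s − DO₀ = 8.22 − 6.613 = 1.607 mg/L.
t_c = (1/1.027) ln[(1.23/0.203)(1 − 1.607×1.027/(0.203×13.75))] = 0.9737 × ln(2.476) = 0.8826 d.
D_c = (0.203/1.23) × 13.75 × e^(−0.203×0.8826) = 0.1650 × 13.75 × 0.8360 = 1.897 mg/L.
Minimum DO = 8.22 − 1.897 = 6.323 mg/L.

t_c ≈ 0.883 d; minimum DO ≈ 6.32 mg/L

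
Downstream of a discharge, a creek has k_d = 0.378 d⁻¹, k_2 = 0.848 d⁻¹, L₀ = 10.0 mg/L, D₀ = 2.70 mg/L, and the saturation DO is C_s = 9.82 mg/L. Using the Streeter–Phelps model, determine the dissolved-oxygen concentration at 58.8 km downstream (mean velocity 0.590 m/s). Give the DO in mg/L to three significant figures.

DO ≈ 6.63 mg/L

Travel time t = x/v = 58.8 km / (0.590 m/s) = 58800 m / 0.590 m/s = 99660 s = 1.153 d.
k_d L₀/(k_2−k_d) = 0.378×10.0/(0.848−0.378) = 3.780/0.4700 = 8.043 mg/L.
e^(−k_d t) = e^(−0.378×1.153) = 0.6466; e^(−k_2 t) = e^(−0.848×1.153) = 0.3760.
D = 8.043 × (0.6466 − 0.3760) + 2.70 × 0.3760 = 2.176 + 1.015 = 3.192 mg/L.
DO = C_s − D = 9.82 − 3.192 = 6.628 mg/L.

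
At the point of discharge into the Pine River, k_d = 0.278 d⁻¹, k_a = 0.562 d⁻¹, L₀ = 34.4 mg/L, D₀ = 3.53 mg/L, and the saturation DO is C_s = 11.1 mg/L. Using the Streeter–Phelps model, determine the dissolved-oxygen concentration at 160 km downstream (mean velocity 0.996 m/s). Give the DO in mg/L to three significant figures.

Travel time t = x/v = 160 km / (0.996 m/s) = 160000 m / 0.996 m/s = 160600 s = 1.859 d.
k_d L₀/(k_a−k_d) = 0.278×34.4/(0.562−0.278) = 9.563/0.2840 = 33.67 mg/L.
e^(−k_d t) = e^(−0.278×1.859) = 0.5964; e^(−k_a t) = e^(−0.562×1.859) = 0.3517.
D = 33.67 × (0.5964 − 0.3517) + 3.53 × 0.3517 = 8.238 + 1.242 = 9.480 mg/L.
DO = C_s − D = 11.1 − 9.480 = 1.620 mg/L.

DO ≈ 1.62 mg/L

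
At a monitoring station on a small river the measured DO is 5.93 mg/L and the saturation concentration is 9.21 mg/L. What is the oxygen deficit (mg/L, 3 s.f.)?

D = C_s − C = 9.21 − 5.93 = 3.28 mg/L.

D ≈ 3.28 mg/L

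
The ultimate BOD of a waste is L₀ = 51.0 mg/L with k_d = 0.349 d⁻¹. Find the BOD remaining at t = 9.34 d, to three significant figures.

L_t = L₀ e^(−k_d t) = 51.0 × e^(−0.349×9.34) = 51.0 × 0.03840 = 1.958 mg/L.

L ≈ 1.96 mg/L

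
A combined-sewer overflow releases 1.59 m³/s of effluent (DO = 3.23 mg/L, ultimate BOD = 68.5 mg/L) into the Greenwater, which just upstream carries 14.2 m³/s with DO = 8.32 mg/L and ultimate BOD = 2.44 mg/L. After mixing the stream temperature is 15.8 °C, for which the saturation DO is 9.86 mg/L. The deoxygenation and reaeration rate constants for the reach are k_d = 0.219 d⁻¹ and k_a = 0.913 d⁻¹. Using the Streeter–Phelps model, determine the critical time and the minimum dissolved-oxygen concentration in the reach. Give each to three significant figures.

Mixed DO = (14.2×8.32 + 1.59×3.23)/(14.2+1.59) = 123.3/15.79 = 7.807 mg/L.
Mixed L₀ = (14.2×2.44 + 1.59×68.5)/(15.79) = 143.6/15.79 = 9.092 mg/L.
Initial deficit D₀ = C_s − DO₀ = 9.86 − 7.807 = 2.053 mg/L.
t_c = (1/0.6940) ln[(0.913/0.219)(1 − 2.053×0.6940/(0.219×9.092))] = 1.441 × ln(1.186) = 0.2464 d.
D_c = (0.219/0.913) × 9.092 × e^(−0.219×0.2464) = 0.2399 × 9.092 × 0.9475 = 2.066 mg/L.
Minimum DO = 9.86 − 2.066 = 7.794 mg/L.

t_c ≈ 0.246 d; minimum DO ≈ 7.79 mg/L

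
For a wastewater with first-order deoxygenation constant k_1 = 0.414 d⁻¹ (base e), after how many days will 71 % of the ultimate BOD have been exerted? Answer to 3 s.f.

y/L₀ = 1 − e^(−k_1 t) = 0.71 ⇒ e^(−k_1 t) = 0.290
t = −ln(0.290) / 0.414 = 1.238 / 0.414 = 2.990 d.

t ≈ 2.99 d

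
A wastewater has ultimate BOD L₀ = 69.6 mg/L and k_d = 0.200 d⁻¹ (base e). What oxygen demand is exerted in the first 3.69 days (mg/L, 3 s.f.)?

y_t = L₀(1 − e^(−k_d t)) = 69.6 × (1 − e^(−0.200×3.69))
= 69.6 × (1 − 0.4781) = 69.6 × 0.5219 = 36.33 mg/L.

y ≈ 36.3 mg/L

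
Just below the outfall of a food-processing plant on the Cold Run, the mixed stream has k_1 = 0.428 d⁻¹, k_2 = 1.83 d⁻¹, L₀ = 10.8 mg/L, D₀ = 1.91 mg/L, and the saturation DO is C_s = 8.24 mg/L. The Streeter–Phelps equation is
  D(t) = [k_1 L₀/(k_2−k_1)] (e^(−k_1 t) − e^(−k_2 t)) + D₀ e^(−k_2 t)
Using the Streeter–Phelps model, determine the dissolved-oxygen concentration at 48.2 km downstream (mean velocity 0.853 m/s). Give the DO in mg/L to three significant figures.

DO ≈ 6.17 mg/L

Travel time t = x/v = 48.2 km / (0.853 m/s) = 48200 m / 0.853 m/s = 56510 s = 0.6540 d.
k_1 L₀/(k_2−k_1) = 0.428×10.8/(1.83−0.428) = 4.622/1.402 = 3.297 mg/L.
e^(−k_1 t) = e^(−0.428×0.6540) = 0.7558; e^(−k_2 t) = e^(−1.83×0.6540) = 0.3021.
D = 3.297 × (0.7558 − 0.3021) + 1.91 × 0.3021 = 1.496 + 0.5771 = 2.073 mg/L.
DO = C_s − D = 8.24 − 2.073 = 6.167 mg/L.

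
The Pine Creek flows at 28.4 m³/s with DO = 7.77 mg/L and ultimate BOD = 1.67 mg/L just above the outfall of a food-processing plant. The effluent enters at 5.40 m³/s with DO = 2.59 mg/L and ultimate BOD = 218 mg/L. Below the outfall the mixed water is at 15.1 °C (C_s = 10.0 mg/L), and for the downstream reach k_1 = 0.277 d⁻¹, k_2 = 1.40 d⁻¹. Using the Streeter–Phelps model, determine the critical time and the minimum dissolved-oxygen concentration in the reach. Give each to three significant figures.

t_c ≈ 1.07 d; minimum DO ≈ 4.67 mg/L

Mixed DO = (28.4×7.77 + 5.40×2.59)/(28.4+5.40) = 234.7/33.80 = 6.942 mg/L.
Mixed L₀ = (28.4×1.67 + 5.40×218)/(33.80) = 1225/33.80 = 36.23 mg/L.
Initial deficit D₀ = C_s − DO₀ = 10.0 − 6.942 = 3.058 mg/L.
t_c = (1/1.123) ln[(1.40/0.277)(1 − 3.058×1.123/(0.277×36.23))] = 0.8905 × ln(3.325) = 1.070 d.
D_c = (0.277/1.40) × 36.23 × e^(−0.277×1.070) = 0.1979 × 36.23 × 0.7435 = 5.330 mg/L.
Minimum DO = 10.0 − 5.330 = 4.670 mg/L.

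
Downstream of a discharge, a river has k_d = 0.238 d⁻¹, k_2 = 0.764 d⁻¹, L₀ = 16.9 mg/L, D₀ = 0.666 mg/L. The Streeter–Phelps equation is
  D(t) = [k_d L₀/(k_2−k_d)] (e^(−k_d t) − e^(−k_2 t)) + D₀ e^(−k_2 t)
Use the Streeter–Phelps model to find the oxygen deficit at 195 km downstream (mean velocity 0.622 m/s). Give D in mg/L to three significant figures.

D ≈ 2.79 mg/L

Travel time t = x/v = 195 km / (0.622 m/s) = 195000 m / 0.622 m/s = 313500 s = 3.629 d.
k_d L₀/(k_2−k_d) = 0.238×16.9/(0.764−0.238) = 4.022/0.5260 = 7.647 mg/L.
e^(−k_d t) = e^(−0.238×3.629) = 0.4216; e^(−k_2 t) = e^(−0.764×3.629) = 0.06252.
D = 7.647 × (0.4216 − 0.06252) + 0.666 × 0.06252 = 2.746 + 0.04164 = 2.788 mg/L.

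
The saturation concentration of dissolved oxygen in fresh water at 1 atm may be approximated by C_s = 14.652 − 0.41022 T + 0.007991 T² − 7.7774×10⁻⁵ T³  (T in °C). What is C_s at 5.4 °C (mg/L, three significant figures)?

C_s = 14.652 − 0.41022×5.4 + 0.007991×5.4² − 7.7774×10⁻⁵×5.4³ = 12.66 mg/L.

C_s ≈ 12.7 mg/L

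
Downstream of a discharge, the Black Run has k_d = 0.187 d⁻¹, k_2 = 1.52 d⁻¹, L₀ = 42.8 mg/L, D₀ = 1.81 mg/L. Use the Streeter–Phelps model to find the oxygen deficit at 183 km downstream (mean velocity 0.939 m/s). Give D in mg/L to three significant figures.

Travel time t = x/v = 183 km / (0.939 m/s) = 183000 m / 0.939 m/s = 194900 s = 2.256 d.
k_d L₀/(k_2−k_d) = 0.187×42.8/(1.52−0.187) = 8.004/1.333 = 6.004 mg/L.
e^(−k_d t) = e^(−0.187×2.256) = 0.6559; e^(−k_2 t) = e^(−1.52×2.256) = 0.03243.
D = 6.004 × (0.6559 − 0.03243) + 1.81 × 0.03243 = 3.743 + 0.05870 = 3.802 mg/L.

D ≈ 3.80 mg/L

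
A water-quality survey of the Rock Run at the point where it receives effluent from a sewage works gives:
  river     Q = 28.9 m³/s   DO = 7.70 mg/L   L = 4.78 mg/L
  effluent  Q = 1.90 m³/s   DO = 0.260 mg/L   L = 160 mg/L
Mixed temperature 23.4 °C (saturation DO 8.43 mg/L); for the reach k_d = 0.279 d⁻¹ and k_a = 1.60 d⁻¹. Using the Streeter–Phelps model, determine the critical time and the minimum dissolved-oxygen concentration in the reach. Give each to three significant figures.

t_c ≈ 0.945 d; minimum DO ≈ 6.51 mg/L

Mixed DO = (28.9×7.70 + 1.90×0.260)/(28.9+1.90) = 223.0/30.80 = 7.241 mg/L.
Mixed L₀ = (28.9×4.78 + 1.90×160)/(30.80) = 442.1/30.80 = 14.36 mg/L.
Initial deficit D₀ = C_s − DO₀ = 8.43 − 7.241 = 1.189 mg/L.
t_c = (1/1.321) ln[(1.60/0.279)(1 − 1.189×1.321/(0.279×14.36))] = 0.7570 × ln(3.486) = 0.9453 d.
D_c = (0.279/1.60) × 14.36 × e^(−0.279×0.9453) = 0.1744 × 14.36 × 0.7682 = 1.923 mg/L.
Minimum DO = 8.43 − 1.923 = 6.507 mg/L.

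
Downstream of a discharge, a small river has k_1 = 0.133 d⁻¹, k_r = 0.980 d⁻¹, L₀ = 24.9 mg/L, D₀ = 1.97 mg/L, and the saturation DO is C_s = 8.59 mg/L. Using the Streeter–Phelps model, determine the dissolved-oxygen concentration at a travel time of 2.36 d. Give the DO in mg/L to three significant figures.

DO ≈ 5.93 mg/L

k_1 L₀/(k_r−k_1) = 0.133×24.9/(0.980−0.133) = 3.312/0.8470 = 3.910 mg/L.
e^(−k_1 t) = e^(−0.133×2.360) = 0.7306; e^(−k_r t) = e^(−0.980×2.360) = 0.09898.
D = 3.910 × (0.7306 − 0.09898) + 1.97 × 0.09898 = 2.470 + 0.1950 = 2.665 mg/L.
DO = C_s − D = 8.59 − 2.665 = 5.925 mg/L.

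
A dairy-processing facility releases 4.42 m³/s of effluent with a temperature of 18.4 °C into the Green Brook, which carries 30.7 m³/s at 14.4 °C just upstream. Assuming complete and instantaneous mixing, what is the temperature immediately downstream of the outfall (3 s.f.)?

Flow-weighted mixing: C = (Q_r C_r + Q_w C_w)/(Q_r + Q_w)
= (30.7×14.4 + 4.42×18.4)/(30.7 + 4.42) = 523.4/35.12 = 14.90 °C.

14.9 °C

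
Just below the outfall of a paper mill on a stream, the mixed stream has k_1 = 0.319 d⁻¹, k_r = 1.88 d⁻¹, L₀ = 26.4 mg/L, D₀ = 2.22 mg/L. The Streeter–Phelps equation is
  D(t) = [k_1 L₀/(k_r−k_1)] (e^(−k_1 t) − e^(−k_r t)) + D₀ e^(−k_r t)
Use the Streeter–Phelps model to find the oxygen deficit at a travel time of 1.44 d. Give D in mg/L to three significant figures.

D ≈ 3.20 mg/L

k_1 L₀/(k_r−k_1) = 0.319×26.4/(1.88−0.319) = 8.422/1.561 = 5.395 mg/L.
e^(−k_1 t) = e^(−0.319×1.440) = 0.6317; e^(−k_r t) = e^(−1.88×1.440) = 0.06672.
D = 5.395 × (0.6317 − 0.06672) + 2.22 × 0.06672 = 3.048 + 0.1481 = 3.196 mg/L.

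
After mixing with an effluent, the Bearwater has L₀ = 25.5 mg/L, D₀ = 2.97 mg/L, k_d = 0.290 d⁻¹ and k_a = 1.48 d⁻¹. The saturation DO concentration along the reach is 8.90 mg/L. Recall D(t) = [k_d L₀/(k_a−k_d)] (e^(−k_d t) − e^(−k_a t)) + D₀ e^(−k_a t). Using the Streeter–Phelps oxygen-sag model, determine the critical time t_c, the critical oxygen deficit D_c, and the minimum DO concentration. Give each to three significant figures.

At the critical point dD/dt = 0, so k_d L₀ e^(−k_d t) = k_a D. Substituting D(t) from the Streeter–Phelps equation and solving for t gives
t_c = ln[(k_a/k_d)(1 − D₀(k_a−k_d)/(k_d L₀))] / (k_a−k_d).
Here k_a−k_d = 1.190 d⁻¹ and 1 − D₀(k_a−k_d)/(k_d L₀) = 1 − 2.97×1.190/(0.290×25.5) = 0.5221, so
t_c = ln(5.103 × 0.5221) / 1.190 = 0.9800 / 1.190 = 0.8235 d.
D_c = (k_d/k_a) L₀ e^(−k_d t_c) = (0.290/1.48) × 25.5 × e^(−0.290×0.8235) = 0.1959 × 25.5 × 0.7876 = 3.935 mg/L.
Minimum DO = C_s − D_c = 8.90 − 3.935 = 4.965 mg/L.

t_c ≈ 0.823 d; D_c ≈ 3.94 mg/L; min DO ≈ 4.96 mg/L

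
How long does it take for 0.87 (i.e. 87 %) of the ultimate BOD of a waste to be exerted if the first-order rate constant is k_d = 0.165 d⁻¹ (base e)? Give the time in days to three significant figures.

t ≈ 12.4 d

y/L₀ = 1 − e^(−k_d t) = 0.87 ⇒ e^(−k_d t) = 0.130
t = −ln(0.130) / 0.165 = 2.040 / 0.165 = 12.36 d.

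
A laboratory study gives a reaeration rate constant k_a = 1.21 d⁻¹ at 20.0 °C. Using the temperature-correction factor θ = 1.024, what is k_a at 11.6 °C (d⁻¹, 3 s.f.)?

k_a ≈ 0.991 d⁻¹

k_a(T₂) = k_a(T₁) · θ^(T₂−T₁) = 1.21 × 1.024^(11.6−20.0)
= 1.21 × 1.024^-8.40 = 1.21 × 0.8194 = 0.9914 d⁻¹.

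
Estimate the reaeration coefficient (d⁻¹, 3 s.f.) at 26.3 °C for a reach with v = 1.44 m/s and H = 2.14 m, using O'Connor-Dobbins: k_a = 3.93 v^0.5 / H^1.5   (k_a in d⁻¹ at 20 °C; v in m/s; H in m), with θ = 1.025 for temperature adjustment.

k_a ≈ 1.76 d⁻¹

k_a(20) = 3.93 × 1.44^0.5 / 2.14^1.5 = 3.93 × 1.200 / 3.131 = 1.506 d⁻¹.
k_a(26.3) = 1.506 × 1.025^(26.3−20) = 1.506 × 1.168 = 1.760 d⁻¹.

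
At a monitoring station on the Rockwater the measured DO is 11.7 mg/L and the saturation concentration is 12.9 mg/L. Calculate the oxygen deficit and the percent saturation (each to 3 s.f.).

D = C_s − C = 12.9 − 11.7 = 1.20 mg/L.
% saturation = 11.7/12.9 × 100 = 90.7 %.

D ≈ 1.20 mg/L; 90.7 % saturation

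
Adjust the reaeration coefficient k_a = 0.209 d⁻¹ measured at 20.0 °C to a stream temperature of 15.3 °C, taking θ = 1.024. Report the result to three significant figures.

k_a(T₂) = k_a(T₁) · θ^(T₂−T₁) = 0.209 × 1.024^(15.3−20.0)
= 0.209 × 1.024^-4.70 = 0.209 × 0.8945 = 0.1870 d⁻¹.

k_a ≈ 0.187 d⁻¹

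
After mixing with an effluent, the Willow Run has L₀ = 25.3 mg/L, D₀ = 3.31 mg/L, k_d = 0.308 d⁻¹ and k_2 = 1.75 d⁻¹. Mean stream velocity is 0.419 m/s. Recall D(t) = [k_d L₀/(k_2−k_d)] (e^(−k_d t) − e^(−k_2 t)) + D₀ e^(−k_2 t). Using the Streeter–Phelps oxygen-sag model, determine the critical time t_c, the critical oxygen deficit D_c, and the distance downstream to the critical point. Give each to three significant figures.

t_c ≈ 0.547 d; D_c ≈ 3.76 mg/L; x_c ≈ 19.8 km

t_c = [1/(k_2−k_d)] ln[(k_2/k_d)(1 − D₀(k_2−k_d)/(k_d L₀))]
= [1/(1.75−0.308)] ln[(1.75/0.308)(1 − 3.31×1.442/(0.308×25.3))]
= (1/1.442) ln[5.682 × 0.3875] = 0.6935 × ln(2.202) = 0.6935 × 0.7892 = 0.5473 d.
D_c = (k_d/k_2) L₀ e^(−k_d t_c) = (0.308/1.75) × 25.3 × e^(−0.308×0.5473) = 0.1760 × 25.3 × 0.8449 = 3.762 mg/L.
x_c = v t_c = 0.419 m/s × 0.5473 d × 86400 s/d = 19810 m ≈ 19.8 km.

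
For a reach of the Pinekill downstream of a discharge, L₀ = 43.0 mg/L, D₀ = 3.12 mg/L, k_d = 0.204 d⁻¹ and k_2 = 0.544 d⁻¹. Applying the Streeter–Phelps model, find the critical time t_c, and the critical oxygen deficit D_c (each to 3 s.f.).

t_c ≈ 2.51 d; D_c ≈ 9.67 mg/L

With k_2/k_d = 2.667 and 1 − D₀(k_2−k_d)/(k_d L₀) = 0.8791,
t_c = ln(2.667 × 0.8791) / (0.544 − 0.204) = ln(2.344) / 0.3400 = 0.8519/0.3400 = 2.506 d.
L(t_c) = L₀ e^(−k_d t_c) = 43.0 × 0.5998 = 25.79 mg/L, and at the critical point k_2 D_c = k_d L, so D_c = (0.204/0.544) × 25.79 = 9.672 mg/L.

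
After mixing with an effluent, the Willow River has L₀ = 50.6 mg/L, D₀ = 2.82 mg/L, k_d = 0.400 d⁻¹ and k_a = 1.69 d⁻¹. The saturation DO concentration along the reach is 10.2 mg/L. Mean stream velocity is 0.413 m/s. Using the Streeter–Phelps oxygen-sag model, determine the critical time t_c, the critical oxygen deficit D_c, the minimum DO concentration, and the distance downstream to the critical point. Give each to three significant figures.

t_c = [1/(k_a−k_d)] ln[(k_a/k_d)(1 − D₀(k_a−k_d)/(k_d L₀))]
= [1/(1.69−0.400)] ln[(1.69/0.400)(1 − 2.82×1.290/(0.400×50.6))]
= (1/1.290) ln[4.225 × 0.8203] = 0.7752 × ln(3.466) = 0.7752 × 1.243 = 0.9635 d.
D_c = (k_d/k_a) L₀ e^(−k_d t_c) = (0.400/1.69) × 50.6 × e^(−0.400×0.9635) = 0.2367 × 50.6 × 0.6802 = 8.146 mg/L.
Minimum DO = C_s − D_c = 10.2 − 8.146 = 2.054 mg/L.
x_c = v t_c = 0.413 m/s × 0.9635 d × 86400 s/d = 34380 m ≈ 34.4 km.

t_c ≈ 0.963 d; D_c ≈ 8.15 mg/L; min DO ≈ 2.05 mg/L; x_c ≈ 34.4 km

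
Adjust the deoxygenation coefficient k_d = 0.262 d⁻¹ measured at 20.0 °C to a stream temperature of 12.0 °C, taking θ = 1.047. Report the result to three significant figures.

k_d ≈ 0.181 d⁻¹

k_d(T₂) = k_d(T₁) · θ^(T₂−T₁) = 0.262 × 1.047^(12.0−20.0)
= 0.262 × 1.047^-8.00 = 0.262 × 0.6925 = 0.1814 d⁻¹.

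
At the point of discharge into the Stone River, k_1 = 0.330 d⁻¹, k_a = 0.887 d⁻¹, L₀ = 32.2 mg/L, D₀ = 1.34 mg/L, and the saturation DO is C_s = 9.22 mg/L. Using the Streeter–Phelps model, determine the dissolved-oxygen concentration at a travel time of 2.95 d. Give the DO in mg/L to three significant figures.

DO ≈ 3.31 mg/L

k_1 L₀/(k_a−k_1) = 0.330×32.2/(0.887−0.330) = 10.63/0.5570 = 19.08 mg/L.
e^(−k_1 t) = e^(−0.330×2.950) = 0.3778; e^(−k_a t) = e^(−0.887×2.950) = 0.07305.
D = 19.08 × (0.3778 − 0.07305) + 1.34 × 0.07305 = 5.813 + 0.09788 = 5.911 mg/L.
DO = C_s − D = 9.22 − 5.911 = 3.309 mg/L.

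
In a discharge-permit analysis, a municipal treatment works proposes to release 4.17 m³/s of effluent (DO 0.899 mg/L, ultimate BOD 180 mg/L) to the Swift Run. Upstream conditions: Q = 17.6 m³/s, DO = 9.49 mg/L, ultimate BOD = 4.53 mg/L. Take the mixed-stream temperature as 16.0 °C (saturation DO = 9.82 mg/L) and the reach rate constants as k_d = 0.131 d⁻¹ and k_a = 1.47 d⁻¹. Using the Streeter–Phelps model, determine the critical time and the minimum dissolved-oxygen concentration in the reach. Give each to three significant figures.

Mixed DO = (17.6×9.49 + 4.17×0.899)/(17.6+4.17) = 170.8/21.77 = 7.844 mg/L.
Mixed L₀ = (17.6×4.53 + 4.17×180)/(21.77) = 830.3/21.77 = 38.14 mg/L.
Initial deficit D₀ = C_s − DO₀ = 9.82 − 7.844 = 1.976 mg/L.
t_c = (1/1.339) ln[(1.47/0.131)(1 − 1.976×1.339/(0.131×38.14))] = 0.7468 × ln(5.280) = 1.243 d.
D_c = (0.131/1.47) × 38.14 × e^(−0.131×1.243) = 0.08912 × 38.14 × 0.8498 = 2.888 mg/L.
Minimum DO = 9.82 − 2.888 = 6.932 mg/L.

t_c ≈ 1.24 d; minimum DO ≈ 6.93 mg/L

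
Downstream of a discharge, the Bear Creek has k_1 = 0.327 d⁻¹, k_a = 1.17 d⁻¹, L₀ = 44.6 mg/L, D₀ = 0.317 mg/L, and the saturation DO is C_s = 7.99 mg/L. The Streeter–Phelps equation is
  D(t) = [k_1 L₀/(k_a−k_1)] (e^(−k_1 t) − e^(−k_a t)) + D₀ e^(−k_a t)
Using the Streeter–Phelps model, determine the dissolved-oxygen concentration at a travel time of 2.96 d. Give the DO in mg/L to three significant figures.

k_1 L₀/(k_a−k_1) = 0.327×44.6/(1.17−0.327) = 14.58/0.8430 = 17.30 mg/L.
e^(−k_1 t) = e^(−0.327×2.960) = 0.3799; e^(−k_a t) = e^(−1.17×2.960) = 0.03133.
D = 17.30 × (0.3799 − 0.03133) + 0.317 × 0.03133 = 6.030 + 0.009931 = 6.040 mg/L.
DO = C_s − D = 7.99 − 6.040 = 1.950 mg/L.

DO ≈ 1.95 mg/L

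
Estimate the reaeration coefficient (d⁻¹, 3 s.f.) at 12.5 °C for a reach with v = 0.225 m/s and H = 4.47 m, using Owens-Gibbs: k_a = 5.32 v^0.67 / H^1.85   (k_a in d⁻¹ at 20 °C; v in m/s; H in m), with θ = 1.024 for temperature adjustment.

k_a ≈ 0.103 d⁻¹

k_a(20) = 5.32 × 0.225^0.67 / 4.47^1.85 = 5.32 × 0.3681 / 15.96 = 0.1227 d⁻¹.
k_a(12.5) = 0.1227 × 1.024^(12.5−20) = 0.1227 × 0.8370 = 0.1027 d⁻¹.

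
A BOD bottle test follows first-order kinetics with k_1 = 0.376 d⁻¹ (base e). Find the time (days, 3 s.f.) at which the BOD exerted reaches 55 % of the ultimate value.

t ≈ 2.12 d

y/L₀ = 1 − e^(−k_1 t) = 0.55 ⇒ e^(−k_1 t) = 0.450
t = −ln(0.450) / 0.376 = 0.7985 / 0.376 = 2.124 d.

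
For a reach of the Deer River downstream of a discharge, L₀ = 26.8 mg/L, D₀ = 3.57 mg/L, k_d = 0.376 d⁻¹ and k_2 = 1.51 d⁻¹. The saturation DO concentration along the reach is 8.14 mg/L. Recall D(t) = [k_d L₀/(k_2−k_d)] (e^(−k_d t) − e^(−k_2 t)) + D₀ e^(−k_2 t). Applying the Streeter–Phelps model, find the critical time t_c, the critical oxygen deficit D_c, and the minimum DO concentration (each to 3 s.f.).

With k_2/k_d = 4.016 and 1 − D₀(k_2−k_d)/(k_d L₀) = 0.5982,
t_c = ln(4.016 × 0.5982) / (1.51 − 0.376) = ln(2.403) / 1.134 = 0.8765/1.134 = 0.7729 d.
L(t_c) = L₀ e^(−k_d t_c) = 26.8 × 0.7478 = 20.04 mg/L, and at the critical point k_2 D_c = k_d L, so D_c = (0.376/1.51) × 20.04 = 4.990 mg/L.
Minimum DO = C_s − D_c = 8.14 − 4.990 = 3.150 mg/L.

t_c ≈ 0.773 d; D_c ≈ 4.99 mg/L; min DO ≈ 3.15 mg/L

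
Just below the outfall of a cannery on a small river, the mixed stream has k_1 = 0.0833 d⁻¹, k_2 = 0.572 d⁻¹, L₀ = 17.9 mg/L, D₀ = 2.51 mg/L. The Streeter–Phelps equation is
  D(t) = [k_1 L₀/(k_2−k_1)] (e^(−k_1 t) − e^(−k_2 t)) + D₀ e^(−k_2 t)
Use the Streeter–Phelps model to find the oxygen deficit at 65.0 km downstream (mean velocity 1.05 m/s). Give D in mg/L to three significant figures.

D ≈ 2.52 mg/L

Travel time t = x/v = 65.0 km / (1.05 m/s) = 65000 m / 1.05 m/s = 61900 s = 0.7165 d.
k_1 L₀/(k_2−k_1) = 0.0833×17.9/(0.572−0.0833) = 1.491/0.4887 = 3.051 mg/L.
e^(−k_1 t) = e^(−0.0833×0.7165) = 0.9421; e^(−k_2 t) = e^(−0.572×0.7165) = 0.6638.
D = 3.051 × (0.9421 − 0.6638) + 2.51 × 0.6638 = 0.8491 + 1.666 = 2.515 mg/L.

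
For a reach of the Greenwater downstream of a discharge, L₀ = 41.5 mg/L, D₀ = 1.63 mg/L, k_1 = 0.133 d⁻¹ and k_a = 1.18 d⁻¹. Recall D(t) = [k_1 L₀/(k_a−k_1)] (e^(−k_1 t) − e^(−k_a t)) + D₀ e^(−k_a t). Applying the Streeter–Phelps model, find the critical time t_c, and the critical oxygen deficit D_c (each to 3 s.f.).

t_c ≈ 1.73 d; D_c ≈ 3.72 mg/L

At the critical point dD/dt = 0, so k_1 L₀ e^(−k_1 t) = k_a D. Substituting D(t) from the Streeter–Phelps equation and solving for t gives
t_c = ln[(k_a/k_1)(1 − D₀(k_a−k_1)/(k_1 L₀))] / (k_a−k_1).
Here k_a−k_1 = 1.047 d⁻¹ and 1 − D₀(k_a−k_1)/(k_1 L₀) = 1 − 1.63×1.047/(0.133×41.5) = 0.6908, so
t_c = ln(8.872 × 0.6908) / 1.047 = 1.813 / 1.047 = 1.732 d.
L(t_c) = L₀ e^(−k_1 t_c) = 41.5 × 0.7943 = 32.96 mg/L, and at the critical point k_a D_c = k_1 L, so D_c = (0.133/1.18) × 32.96 = 3.715 mg/L.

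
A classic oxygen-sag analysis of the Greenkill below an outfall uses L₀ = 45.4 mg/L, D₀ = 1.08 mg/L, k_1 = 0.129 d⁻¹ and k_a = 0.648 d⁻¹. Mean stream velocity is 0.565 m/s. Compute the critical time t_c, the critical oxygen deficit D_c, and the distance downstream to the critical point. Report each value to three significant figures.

t_c ≈ 2.92 d; D_c ≈ 6.20 mg/L; x_c ≈ 142 km

t_c = [1/(k_a−k_1)] ln[(k_a/k_1)(1 − D₀(k_a−k_1)/(k_1 L₀))]
= [1/(0.648−0.129)] ln[(0.648/0.129)(1 − 1.08×0.5190/(0.129×45.4))]
= (1/0.5190) ln[5.023 × 0.9043] = 1.927 × ln(4.542) = 1.927 × 1.513 = 2.916 d.
D_c = (k_1/k_a) L₀ e^(−k_1 t_c) = (0.129/0.648) × 45.4 × e^(−0.129×2.916) = 0.1991 × 45.4 × 0.6865 = 6.204 mg/L.
x_c = v t_c = 0.565 m/s × 2.916 d × 86400 s/d = 142400 m ≈ 142 km.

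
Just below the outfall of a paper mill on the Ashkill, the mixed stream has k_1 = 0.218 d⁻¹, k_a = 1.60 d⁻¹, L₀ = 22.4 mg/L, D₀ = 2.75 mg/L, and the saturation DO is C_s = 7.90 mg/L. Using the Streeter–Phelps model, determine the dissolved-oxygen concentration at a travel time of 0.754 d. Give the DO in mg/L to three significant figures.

k_1 L₀/(k_a−k_1) = 0.218×22.4/(1.60−0.218) = 4.883/1.382 = 3.533 mg/L.
e^(−k_1 t) = e^(−0.218×0.7540) = 0.8484; e^(−k_a t) = e^(−1.60×0.7540) = 0.2993.
D = 3.533 × (0.8484 − 0.2993) + 2.75 × 0.2993 = 1.940 + 0.8230 = 2.763 mg/L.
DO = C_s − D = 7.90 − 2.763 = 5.137 mg/L.

DO ≈ 5.14 mg/L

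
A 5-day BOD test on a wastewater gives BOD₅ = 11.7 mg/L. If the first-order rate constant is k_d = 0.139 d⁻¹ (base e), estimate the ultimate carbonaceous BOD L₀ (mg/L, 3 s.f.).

L₀ ≈ 23.4 mg/L

BOD₅ = L₀(1 − e^(−5k_d)) ⇒ L₀ = BOD₅ / (1 − e^(−5×0.139))
= 11.7 / (1 − 0.4991) = 11.7 / 0.5009 = 23.36 mg/L.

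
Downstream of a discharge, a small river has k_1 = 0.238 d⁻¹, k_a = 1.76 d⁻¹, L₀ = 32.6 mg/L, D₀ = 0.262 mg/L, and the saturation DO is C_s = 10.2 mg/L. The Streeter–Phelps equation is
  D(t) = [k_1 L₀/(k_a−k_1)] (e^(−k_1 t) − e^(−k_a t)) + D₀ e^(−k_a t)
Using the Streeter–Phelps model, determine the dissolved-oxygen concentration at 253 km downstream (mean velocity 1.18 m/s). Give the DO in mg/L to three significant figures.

Travel time t = x/v = 253 km / (1.18 m/s) = 253000 m / 1.18 m/s = 214400 s = 2.482 d.
k_1 L₀/(k_a−k_1) = 0.238×32.6/(1.76−0.238) = 7.759/1.522 = 5.098 mg/L.
e^(−k_1 t) = e^(−0.238×2.482) = 0.5540; e^(−k_a t) = e^(−1.76×2.482) = 0.01268.
D = 5.098 × (0.5540 − 0.01268) + 0.262 × 0.01268 = 2.759 + 0.003323 = 2.763 mg/L.
DO = C_s − D = 10.2 − 2.763 = 7.437 mg/L.

DO ≈ 7.44 mg/L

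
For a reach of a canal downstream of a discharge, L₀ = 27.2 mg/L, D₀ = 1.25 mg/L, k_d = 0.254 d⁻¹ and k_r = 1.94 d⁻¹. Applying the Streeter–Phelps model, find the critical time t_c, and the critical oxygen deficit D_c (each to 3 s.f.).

t_c ≈ 0.990 d; D_c ≈ 2.77 mg/L

At the critical point dD/dt = 0, so k_d L₀ e^(−k_d t) = k_r D. Substituting D(t) from the Streeter–Phelps equation and solving for t gives
t_c = ln[(k_r/k_d)(1 − D₀(k_r−k_d)/(k_d L₀))] / (k_r−k_d).
Here k_r−k_d = 1.686 d⁻¹ and 1 − D₀(k_r−k_d)/(k_d L₀) = 1 − 1.25×1.686/(0.254×27.2) = 0.6950, so
t_c = ln(7.638 × 0.6950) / 1.686 = 1.669 / 1.686 = 0.9900 d.
L(t_c) = L₀ e^(−k_d t_c) = 27.2 × 0.7777 = 21.15 mg/L, and at the critical point k_r D_c = k_d L, so D_c = (0.254/1.94) × 21.15 = 2.769 mg/L.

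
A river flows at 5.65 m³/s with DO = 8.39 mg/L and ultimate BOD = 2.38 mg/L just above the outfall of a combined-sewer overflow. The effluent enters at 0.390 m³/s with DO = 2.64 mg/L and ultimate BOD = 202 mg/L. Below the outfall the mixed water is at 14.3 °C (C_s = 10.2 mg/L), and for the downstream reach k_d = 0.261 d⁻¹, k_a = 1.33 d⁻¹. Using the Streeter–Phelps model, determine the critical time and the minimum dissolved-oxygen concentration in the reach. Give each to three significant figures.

Mixed DO = (5.65×8.39 + 0.390×2.64)/(5.65+0.390) = 48.43/6.040 = 8.019 mg/L.
Mixed L₀ = (5.65×2.38 + 0.390×202)/(6.040) = 92.23/6.040 = 15.27 mg/L.
Initial deficit D₀ = C_s − DO₀ = 10.2 − 8.019 = 2.181 mg/L.
t_c = (1/1.069) ln[(1.33/0.261)(1 − 2.181×1.069/(0.261×15.27))] = 0.9355 × ln(2.114) = 0.7004 d.
D_c = (0.261/1.33) × 15.27 × e^(−0.261×0.7004) = 0.1962 × 15.27 × 0.8329 = 2.496 mg/L.
Minimum DO = 10.2 − 2.496 = 7.704 mg/L.

t_c ≈ 0.700 d; minimum DO ≈ 7.70 mg/L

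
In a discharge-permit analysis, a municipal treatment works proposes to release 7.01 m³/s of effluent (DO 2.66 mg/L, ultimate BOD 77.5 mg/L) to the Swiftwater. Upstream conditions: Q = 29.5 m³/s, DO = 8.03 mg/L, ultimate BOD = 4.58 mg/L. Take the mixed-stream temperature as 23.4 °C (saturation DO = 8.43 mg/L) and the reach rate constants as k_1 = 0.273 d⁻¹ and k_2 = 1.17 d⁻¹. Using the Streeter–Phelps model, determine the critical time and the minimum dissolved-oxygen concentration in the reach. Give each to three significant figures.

Mixed DO = (29.5×8.03 + 7.01×2.66)/(29.5+7.01) = 255.5/36.51 = 6.999 mg/L.
Mixed L₀ = (29.5×4.58 + 7.01×77.5)/(36.51) = 678.4/36.51 = 18.58 mg/L.
Initial deficit D₀ = C_s − DO₀ = 8.43 − 6.999 = 1.431 mg/L.
t_c = (1/0.8970) ln[(1.17/0.273)(1 − 1.431×0.8970/(0.273×18.58))] = 1.115 × ln(3.201) = 1.297 d.
D_c = (0.273/1.17) × 18.58 × e^(−0.273×1.297) = 0.2333 × 18.58 × 0.7018 = 3.043 mg/L.
Minimum DO = 8.43 − 3.043 = 5.387 mg/L.

t_c ≈ 1.30 d; minimum DO ≈ 5.39 mg/L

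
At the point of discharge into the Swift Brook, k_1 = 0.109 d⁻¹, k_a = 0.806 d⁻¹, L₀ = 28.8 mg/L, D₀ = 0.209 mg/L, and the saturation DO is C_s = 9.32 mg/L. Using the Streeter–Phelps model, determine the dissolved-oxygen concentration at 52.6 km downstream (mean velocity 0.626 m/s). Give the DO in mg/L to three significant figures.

DO ≈ 7.23 mg/L

Travel time t = x/v = 52.6 km / (0.626 m/s) = 52600 m / 0.626 m/s = 84030 s = 0.9725 d.
k_1 L₀/(k_a−k_1) = 0.109×28.8/(0.806−0.109) = 3.139/0.6970 = 4.504 mg/L.
e^(−k_1 t) = e^(−0.109×0.9725) = 0.8994; e^(−k_a t) = e^(−0.806×0.9725) = 0.4566.
D = 4.504 × (0.8994 − 0.4566) + 0.209 × 0.4566 = 1.994 + 0.09544 = 2.090 mg/L.
DO = C_s − D = 9.32 − 2.090 = 7.230 mg/L.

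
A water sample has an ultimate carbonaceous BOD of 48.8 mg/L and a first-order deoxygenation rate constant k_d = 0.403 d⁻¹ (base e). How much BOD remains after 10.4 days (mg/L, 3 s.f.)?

L ≈ 0.738 mg/L

L_t = L₀ e^(−k_d t) = 48.8 × e^(−0.403×10.4) = 48.8 × 0.01513 = 0.7383 mg/L.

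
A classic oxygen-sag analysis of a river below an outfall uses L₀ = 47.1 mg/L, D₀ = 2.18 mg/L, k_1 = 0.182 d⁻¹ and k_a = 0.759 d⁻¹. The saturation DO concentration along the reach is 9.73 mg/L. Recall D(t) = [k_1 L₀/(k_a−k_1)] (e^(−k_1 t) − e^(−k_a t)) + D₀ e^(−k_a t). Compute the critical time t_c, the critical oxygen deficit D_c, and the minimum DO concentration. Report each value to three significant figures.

t_c ≈ 2.20 d; D_c ≈ 7.57 mg/L; min DO ≈ 2.16 mg/L

With k_a/k_1 = 4.170 and 1 − D₀(k_a−k_1)/(k_1 L₀) = 0.8533,
t_c = ln(4.170 × 0.8533) / (0.759 − 0.182) = ln(3.558) / 0.5770 = 1.269/0.5770 = 2.200 d.
L(t_c) = L₀ e^(−k_1 t_c) = 47.1 × 0.6701 = 31.56 mg/L, and at the critical point k_a D_c = k_1 L, so D_c = (0.182/0.759) × 31.56 = 7.568 mg/L.
Minimum DO = C_s − D_c = 9.73 − 7.568 = 2.162 mg/L.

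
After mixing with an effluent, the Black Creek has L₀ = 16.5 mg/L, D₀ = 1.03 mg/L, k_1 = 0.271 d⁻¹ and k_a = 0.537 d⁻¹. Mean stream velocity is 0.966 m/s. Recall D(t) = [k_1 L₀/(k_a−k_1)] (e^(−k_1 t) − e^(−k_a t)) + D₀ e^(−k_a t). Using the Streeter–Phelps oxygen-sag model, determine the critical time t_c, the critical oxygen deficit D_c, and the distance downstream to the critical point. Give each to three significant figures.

t_c ≈ 2.33 d; D_c ≈ 4.42 mg/L; x_c ≈ 195 km

With k_a/k_1 = 1.982 and 1 − D₀(k_a−k_1)/(k_1 L₀) = 0.9387,
t_c = ln(1.982 × 0.9387) / (0.537 − 0.271) = ln(1.860) / 0.2660 = 0.6206/0.2660 = 2.333 d.
D_c = (k_1/k_a) L₀ e^(−k_1 t_c) = (0.271/0.537) × 16.5 × e^(−0.271×2.333) = 0.5047 × 16.5 × 0.5314 = 4.425 mg/L.
x_c = v t_c = 0.966 m/s × 2.333 d × 86400 s/d = 194700 m ≈ 195 km.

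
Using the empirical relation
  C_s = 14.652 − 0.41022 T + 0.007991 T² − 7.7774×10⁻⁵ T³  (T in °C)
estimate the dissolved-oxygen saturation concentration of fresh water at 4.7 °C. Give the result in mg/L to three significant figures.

C_s = 14.652 − 0.41022×4.7 + 0.007991×4.7² − 7.7774×10⁻⁵×4.7³ = 12.89 mg/L.

C_s ≈ 12.9 mg/L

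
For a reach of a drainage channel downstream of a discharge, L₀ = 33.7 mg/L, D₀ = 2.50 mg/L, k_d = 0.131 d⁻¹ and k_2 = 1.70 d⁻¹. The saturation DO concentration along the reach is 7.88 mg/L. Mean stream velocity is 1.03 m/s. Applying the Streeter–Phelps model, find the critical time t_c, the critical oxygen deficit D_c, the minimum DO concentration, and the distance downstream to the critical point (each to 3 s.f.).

t_c = [1/(k_2−k_d)] ln[(k_2/k_d)(1 − D₀(k_2−k_d)/(k_d L₀))]
= [1/(1.70−0.131)] ln[(1.70/0.131)(1 − 2.50×1.569/(0.131×33.7))]
= (1/1.569) ln[12.98 × 0.1115] = 0.6373 × ln(1.447) = 0.6373 × 0.3694 = 0.2354 d.
D_c = (k_d/k_2) L₀ e^(−k_d t_c) = (0.131/1.70) × 33.7 × e^(−0.131×0.2354) = 0.07706 × 33.7 × 0.9696 = 2.518 mg/L.
Minimum DO = C_s − D_c = 7.88 − 2.518 = 5.362 mg/L.
x_c = v t_c = 1.03 m/s × 0.2354 d × 86400 s/d = 20950 m ≈ 21.0 km.

t_c ≈ 0.235 d; D_c ≈ 2.52 mg/L; min DO ≈ 5.36 mg/L; x_c ≈ 21.0 km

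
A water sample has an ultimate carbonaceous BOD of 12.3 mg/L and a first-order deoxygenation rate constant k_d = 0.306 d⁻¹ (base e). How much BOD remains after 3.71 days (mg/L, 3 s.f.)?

L ≈ 3.95 mg/L

L_t = L₀ e^(−k_d t) = 12.3 × e^(−0.306×3.71) = 12.3 × 0.3213 = 3.952 mg/L.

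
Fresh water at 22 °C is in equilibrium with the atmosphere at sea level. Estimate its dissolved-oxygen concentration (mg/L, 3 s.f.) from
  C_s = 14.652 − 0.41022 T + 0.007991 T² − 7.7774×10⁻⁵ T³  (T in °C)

C_s ≈ 8.67 mg/L

C_s = 14.652 − 0.41022×22 + 0.007991×22² − 7.7774×10⁻⁵×22³ = 8.667 mg/L.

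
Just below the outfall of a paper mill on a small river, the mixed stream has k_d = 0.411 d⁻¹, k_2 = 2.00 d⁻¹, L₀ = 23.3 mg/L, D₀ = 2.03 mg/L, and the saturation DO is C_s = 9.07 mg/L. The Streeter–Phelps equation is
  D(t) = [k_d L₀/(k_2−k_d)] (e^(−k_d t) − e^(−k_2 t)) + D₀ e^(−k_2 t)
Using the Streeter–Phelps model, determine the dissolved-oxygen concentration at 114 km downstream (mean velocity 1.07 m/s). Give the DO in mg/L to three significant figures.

DO ≈ 5.78 mg/L

Travel time t = x/v = 114 km / (1.07 m/s) = 114000 m / 1.07 m/s = 106500 s = 1.233 d.
k_d L₀/(k_2−k_d) = 0.411×23.3/(2.00−0.411) = 9.576/1.589 = 6.027 mg/L.
e^(−k_d t) = e^(−0.411×1.233) = 0.6024; e^(−k_2 t) = e^(−2.00×1.233) = 0.08490.
D = 6.027 × (0.6024 − 0.08490) + 2.03 × 0.08490 = 3.119 + 0.1724 = 3.291 mg/L.
DO = C_s − D = 9.07 − 3.291 = 5.779 mg/L.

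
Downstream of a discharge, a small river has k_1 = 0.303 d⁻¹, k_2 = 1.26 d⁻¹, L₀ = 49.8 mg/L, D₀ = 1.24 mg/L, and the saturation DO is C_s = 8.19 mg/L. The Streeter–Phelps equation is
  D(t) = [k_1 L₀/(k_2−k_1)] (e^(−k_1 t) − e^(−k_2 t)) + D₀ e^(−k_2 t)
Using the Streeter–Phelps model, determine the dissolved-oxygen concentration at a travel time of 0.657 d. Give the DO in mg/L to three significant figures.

DO ≈ 1.62 mg/L

k_1 L₀/(k_2−k_1) = 0.303×49.8/(1.26−0.303) = 15.09/0.9570 = 15.77 mg/L.
e^(−k_1 t) = e^(−0.303×0.6570) = 0.8195; e^(−k_2 t) = e^(−1.26×0.6570) = 0.4370.
D = 15.77 × (0.8195 − 0.4370) + 1.24 × 0.4370 = 6.031 + 0.5419 = 6.573 mg/L.
DO = C_s − D = 8.19 − 6.573 = 1.617 mg/L.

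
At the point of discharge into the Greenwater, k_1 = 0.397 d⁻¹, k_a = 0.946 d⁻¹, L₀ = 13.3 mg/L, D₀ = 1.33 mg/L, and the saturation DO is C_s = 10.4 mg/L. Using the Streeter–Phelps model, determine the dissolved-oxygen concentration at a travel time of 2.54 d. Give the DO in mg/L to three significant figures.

k_1 L₀/(k_a−k_1) = 0.397×13.3/(0.946−0.397) = 5.280/0.5490 = 9.618 mg/L.
e^(−k_1 t) = e^(−0.397×2.540) = 0.3648; e^(−k_a t) = e^(−0.946×2.540) = 0.09046.
D = 9.618 × (0.3648 − 0.09046) + 1.33 × 0.09046 = 2.639 + 0.1203 = 2.759 mg/L.
DO = C_s − D = 10.4 − 2.759 = 7.641 mg/L.

DO ≈ 7.64 mg/L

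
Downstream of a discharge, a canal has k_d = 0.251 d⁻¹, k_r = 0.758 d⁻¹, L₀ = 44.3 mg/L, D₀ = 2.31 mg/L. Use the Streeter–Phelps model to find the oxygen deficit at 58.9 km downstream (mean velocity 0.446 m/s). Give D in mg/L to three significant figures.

Travel time t = x/v = 58.9 km / (0.446 m/s) = 58900 m / 0.446 m/s = 132100 s = 1.529 d.
k_d L₀/(k_r−k_d) = 0.251×44.3/(0.758−0.251) = 11.12/0.5070 = 21.93 mg/L.
e^(−k_d t) = e^(−0.251×1.529) = 0.6814; e^(−k_r t) = e^(−0.758×1.529) = 0.3139.
D = 21.93 × (0.6814 − 0.3139) + 2.31 × 0.3139 = 8.059 + 0.7252 = 8.784 mg/L.

D ≈ 8.78 mg/L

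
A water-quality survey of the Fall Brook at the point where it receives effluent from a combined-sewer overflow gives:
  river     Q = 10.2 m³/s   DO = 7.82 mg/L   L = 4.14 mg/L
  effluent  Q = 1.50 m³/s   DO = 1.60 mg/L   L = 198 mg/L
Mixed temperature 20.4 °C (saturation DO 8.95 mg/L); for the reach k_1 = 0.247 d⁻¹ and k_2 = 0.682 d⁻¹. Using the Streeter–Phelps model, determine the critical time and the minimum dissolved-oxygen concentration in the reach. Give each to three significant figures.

t_c ≈ 2.05 d; minimum DO ≈ 2.62 mg/L

Mixed DO = (10.2×7.82 + 1.50×1.60)/(10.2+1.50) = 82.16/11.70 = 7.023 mg/L.
Mixed L₀ = (10.2×4.14 + 1.50×198)/(11.70) = 339.2/11.70 = 28.99 mg/L.
Initial deficit D₀ = C_s − DO₀ = 8.95 − 7.023 = 1.927 mg/L.
t_c = (1/0.4350) ln[(0.682/0.247)(1 − 1.927×0.4350/(0.247×28.99))] = 2.299 × ln(2.438) = 2.049 d.
D_c = (0.247/0.682) × 28.99 × e^(−0.247×2.049) = 0.3622 × 28.99 × 0.6029 = 6.331 mg/L.
Minimum DO = 8.95 − 6.331 = 2.619 mg/L.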